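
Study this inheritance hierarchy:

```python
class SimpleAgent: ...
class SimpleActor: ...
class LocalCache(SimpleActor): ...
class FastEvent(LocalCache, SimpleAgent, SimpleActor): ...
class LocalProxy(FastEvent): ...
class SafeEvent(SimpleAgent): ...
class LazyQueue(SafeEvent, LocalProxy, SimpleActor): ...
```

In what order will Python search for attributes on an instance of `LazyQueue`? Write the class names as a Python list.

L[LazyQueue] = LazyQueue + merge(L[SafeEvent], L[LocalProxy], L[SimpleActor], [SafeEvent LocalProxy SimpleActor])
  take SafeEvent:  [SafeEvent SimpleAgent object] + [LocalProxy FastEvent LocalCache SimpleAgent SimpleActor object] + [SimpleActor object] + [SafeEvent LocalProxy SimpleActor]
  take LocalProxy:  [SimpleAgent object] + [LocalProxy FastEvent LocalCache SimpleAgent SimpleActor object] + [SimpleActor object] + [LocalProxy SimpleActor]
  take FastEvent:  [SimpleAgent object] + [FastEvent LocalCache SimpleAgent SimpleActor object] + [SimpleActor object] + [SimpleActor]
  take LocalCache:  [SimpleAgent object] + [LocalCache SimpleAgent SimpleActor object] + [SimpleActor object] + [SimpleActor]
  take SimpleAgent:  [SimpleAgent object] + [SimpleAgent SimpleActor object] + [SimpleActor object] + [SimpleActor]
  take SimpleActor:  [object] + [SimpleActor object] + [SimpleActor object] + [SimpleActor]
  take object:  [object] + [object] + [object]

[LazyQueue, SafeEvent, LocalProxy, FastEvent, LocalCache, SimpleAgent, SimpleActor, object]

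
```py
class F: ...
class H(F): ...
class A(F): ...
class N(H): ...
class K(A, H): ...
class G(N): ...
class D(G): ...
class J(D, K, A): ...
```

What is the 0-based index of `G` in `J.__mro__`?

L[J] = J + merge(L[D], L[K], L[A], [D K A])
  take D:  [D G N H F object] + [K A H F object] + [A F object] + [D K A]
  take G:  [G N H F object] + [K A H F object] + [A F object] + [K A]
  take N:  [N H F object] + [K A H F object] + [A F object] + [K A]
  take K:  [H F object] + [K A H F object] + [A F object] + [K A]
  take A:  [H F object] + [A H F object] + [A F object] + [A]
  take H:  [H F object] + [H F object] + [F object]
  take F:  [F object] + [F object] + [F object]
  take object:  [object] + [object] + [object]
MRO: J D G N K A H F object
G sits at index 2.

2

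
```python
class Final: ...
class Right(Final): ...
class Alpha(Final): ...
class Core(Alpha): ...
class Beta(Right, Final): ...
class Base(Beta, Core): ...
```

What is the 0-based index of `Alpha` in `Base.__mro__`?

L[Base] = Base + merge(L[Beta], L[Core], [Beta Core])
  take Beta:  [Beta Right Final object] + [Core Alpha Final object] + [Beta Core]
  take Right:  [Right Final object] + [Core Alpha Final object] + [Core]
  take Core:  [Final object] + [Core Alpha Final object] + [Core]
  take Alpha:  [Final object] + [Alpha Final object]
  take Final:  [Final object] + [Final object]
  take object:  [object] + [object]
MRO: Base Beta Right Core Alpha Final object
Alpha sits at index 4.

4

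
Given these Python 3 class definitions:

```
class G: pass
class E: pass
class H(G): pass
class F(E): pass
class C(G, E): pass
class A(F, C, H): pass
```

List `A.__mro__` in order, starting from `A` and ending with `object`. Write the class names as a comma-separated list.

A, F, C, H, G, E, object

L[A] = A + merge(L[F], L[C], L[H], [F C H])
  take F:  [F E object] + [C G E object] + [H G object] + [F C H]
  take C:  [E object] + [C G E object] + [H G object] + [C H]
  take H:  [E object] + [G E object] + [H G object] + [H]
  take G:  [E object] + [G E object] + [G object]
  take E:  [E object] + [E object] + [object]
  take object:  [object] + [object] + [object]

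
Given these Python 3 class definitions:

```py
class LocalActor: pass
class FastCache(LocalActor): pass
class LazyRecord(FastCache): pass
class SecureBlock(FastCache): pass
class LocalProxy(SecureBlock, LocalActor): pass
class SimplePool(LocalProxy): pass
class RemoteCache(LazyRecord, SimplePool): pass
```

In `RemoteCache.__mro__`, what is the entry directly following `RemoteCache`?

LazyRecord

L[RemoteCache] = RemoteCache + merge(L[LazyRecord], L[SimplePool], [LazyRecord SimplePool])
  take LazyRecord:  [LazyRecord FastCache LocalActor object] + [SimplePool LocalProxy SecureBlock FastCache LocalActor object] + [LazyRecord SimplePool]
  take SimplePool:  [FastCache LocalActor object] + [SimplePool LocalProxy SecureBlock FastCache LocalActor object] + [SimplePool]
  take LocalProxy:  [FastCache LocalActor object] + [LocalProxy SecureBlock FastCache LocalActor object]
  take SecureBlock:  [FastCache LocalActor object] + [SecureBlock FastCache LocalActor object]
  take FastCache:  [FastCache LocalActor object] + [FastCache LocalActor object]
  take LocalActor:  [LocalActor object] + [LocalActor object]
  take object:  [object] + [object]
MRO: RemoteCache LazyRecord SimplePool LocalProxy SecureBlock FastCache LocalActor object
RemoteCache is at position 0; next is LazyRecord.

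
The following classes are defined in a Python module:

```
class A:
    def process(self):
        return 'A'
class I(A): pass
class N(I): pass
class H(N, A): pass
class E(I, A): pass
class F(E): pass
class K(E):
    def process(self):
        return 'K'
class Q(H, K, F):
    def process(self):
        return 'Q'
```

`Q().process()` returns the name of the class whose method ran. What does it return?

L[Q] = Q + merge(L[H], L[K], L[F], [H K F])
  take H:  [H N I A object] + [K E I A object] + [F E I A object] + [H K F]
  take N:  [N I A object] + [K E I A object] + [F E I A object] + [K F]
  take K:  [I A object] + [K E I A object] + [F E I A object] + [K F]
  take F:  [I A object] + [E I A object] + [F E I A object] + [F]
  take E:  [I A object] + [E I A object] + [E I A object]
  take I:  [I A object] + [I A object] + [I A object]
  take A:  [A object] + [A object] + [A object]
  take object:  [object] + [object] + [object]
MRO: Q H N K F E I A object
process is defined in: A, K, Q. First along the MRO is Q.

Q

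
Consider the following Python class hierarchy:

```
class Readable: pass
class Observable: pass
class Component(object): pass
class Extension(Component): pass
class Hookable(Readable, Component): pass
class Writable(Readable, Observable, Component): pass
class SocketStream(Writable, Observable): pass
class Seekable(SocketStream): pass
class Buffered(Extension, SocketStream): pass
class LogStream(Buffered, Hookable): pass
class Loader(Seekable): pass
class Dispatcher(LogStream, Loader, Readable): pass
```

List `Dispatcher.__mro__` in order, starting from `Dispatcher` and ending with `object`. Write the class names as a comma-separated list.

L[Dispatcher] = Dispatcher + merge(L[LogStream], L[Loader], L[Readable], [LogStream Loader Readable])
  take LogStream:  [LogStream Buffered Extension SocketStream Writable Hookable Readable Observable Component object] + [Loader Seekable SocketStream Writable Readable Observable Component object] + [Readable object] + [LogStream Loader Readable]
  take Buffered:  [Buffered Extension SocketStream Writable Hookable Readable Observable Component object] + [Loader Seekable SocketStream Writable Readable Observable Component object] + [Readable object] + [Loader Readable]
  take Extension:  [Extension SocketStream Writable Hookable Readable Observable Component object] + [Loader Seekable SocketStream Writable Readable Observable Component object] + [Readable object] + [Loader Readable]
  take Loader:  [SocketStream Writable Hookable Readable Observable Component object] + [Loader Seekable SocketStream Writable Readable Observable Component object] + [Readable object] + [Loader Readable]
  take Seekable:  [SocketStream Writable Hookable Readable Observable Component object] + [Seekable SocketStream Writable Readable Observable Component object] + [Readable object] + [Readable]
  take SocketStream:  [SocketStream Writable Hookable Readable Observable Component object] + [SocketStream Writable Readable Observable Component object] + [Readable object] + [Readable]
  take Writable:  [Writable Hookable Readable Observable Component object] + [Writable Readable Observable Component object] + [Readable object] + [Readable]
  take Hookable:  [Hookable Readable Observable Component object] + [Readable Observable Component object] + [Readable object] + [Readable]
  take Readable:  [Readable Observable Component object] + [Readable Observable Component object] + [Readable object] + [Readable]
  take Observable:  [Observable Component object] + [Observable Component object] + [object]
  take Component:  [Component object] + [Component object] + [object]
  take object:  [object] + [object] + [object]

Dispatcher, LogStream, Buffered, Extension, Loader, Seekable, SocketStream, Writable, Hookable, Readable, Observable, Component, object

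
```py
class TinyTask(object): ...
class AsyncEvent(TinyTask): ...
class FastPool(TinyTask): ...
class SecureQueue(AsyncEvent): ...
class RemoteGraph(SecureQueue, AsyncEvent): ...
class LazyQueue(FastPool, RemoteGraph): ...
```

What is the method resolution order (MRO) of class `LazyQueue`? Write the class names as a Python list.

L[LazyQueue] = LazyQueue + merge(L[FastPool], L[RemoteGraph], [FastPool RemoteGraph])
  take FastPool:  [FastPool TinyTask object] + [RemoteGraph SecureQueue AsyncEvent TinyTask object] + [FastPool RemoteGraph]
  take RemoteGraph:  [TinyTask object] + [RemoteGraph SecureQueue AsyncEvent TinyTask object] + [RemoteGraph]
  take SecureQueue:  [TinyTask object] + [SecureQueue AsyncEvent TinyTask object]
  take AsyncEvent:  [TinyTask object] + [AsyncEvent TinyTask object]
  take TinyTask:  [TinyTask object] + [TinyTask object]
  take object:  [object] + [object]

[LazyQueue, FastPool, RemoteGraph, SecureQueue, AsyncEvent, TinyTask, object]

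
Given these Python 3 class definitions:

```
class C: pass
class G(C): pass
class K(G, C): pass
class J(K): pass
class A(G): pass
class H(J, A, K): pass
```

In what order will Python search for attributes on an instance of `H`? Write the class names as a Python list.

[H, J, A, K, G, C, object]

L[H] = H + merge(L[J], L[A], L[K], [J A K])
  take J:  [J K G C object] + [A G C object] + [K G C object] + [J A K]
  take A:  [K G C object] + [A G C object] + [K G C object] + [A K]
  take K:  [K G C object] + [G C object] + [K G C object] + [K]
  take G:  [G C object] + [G C object] + [G C object]
  take C:  [C object] + [C object] + [C object]
  take object:  [object] + [object] + [object]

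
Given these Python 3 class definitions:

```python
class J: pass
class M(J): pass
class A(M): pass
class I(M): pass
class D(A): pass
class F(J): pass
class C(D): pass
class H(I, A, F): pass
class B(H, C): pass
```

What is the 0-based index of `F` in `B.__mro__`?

7

L[B] = B + merge(L[H], L[C], [H C])
  take H:  [H I A M F J object] + [C D A M J object] + [H C]
  take I:  [I A M F J object] + [C D A M J object] + [C]
  take C:  [A M F J object] + [C D A M J object] + [C]
  take D:  [A M F J object] + [D A M J object]
  take A:  [A M F J object] + [A M J object]
  take M:  [M F J object] + [M J object]
  take F:  [F J object] + [J object]
  take J:  [J object] + [J object]
  take object:  [object] + [object]
MRO: B H I C D A M F J object
F sits at index 7.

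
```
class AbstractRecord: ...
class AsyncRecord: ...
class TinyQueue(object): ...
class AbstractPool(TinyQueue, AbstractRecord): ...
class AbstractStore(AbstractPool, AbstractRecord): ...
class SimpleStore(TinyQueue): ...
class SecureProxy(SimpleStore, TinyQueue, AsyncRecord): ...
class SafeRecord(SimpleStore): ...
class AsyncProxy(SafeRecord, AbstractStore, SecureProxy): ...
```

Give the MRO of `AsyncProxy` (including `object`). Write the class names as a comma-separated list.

L[AsyncProxy] = AsyncProxy + merge(L[SafeRecord], L[AbstractStore], L[SecureProxy], [SafeRecord AbstractStore SecureProxy])
  take SafeRecord:  [SafeRecord SimpleStore TinyQueue object] + [AbstractStore AbstractPool TinyQueue AbstractRecord object] + [SecureProxy SimpleStore TinyQueue AsyncRecord object] + [SafeRecord AbstractStore SecureProxy]
  take AbstractStore:  [SimpleStore TinyQueue object] + [AbstractStore AbstractPool TinyQueue AbstractRecord object] + [SecureProxy SimpleStore TinyQueue AsyncRecord object] + [AbstractStore SecureProxy]
  take AbstractPool:  [SimpleStore TinyQueue object] + [AbstractPool TinyQueue AbstractRecord object] + [SecureProxy SimpleStore TinyQueue AsyncRecord object] + [SecureProxy]
  take SecureProxy:  [SimpleStore TinyQueue object] + [TinyQueue AbstractRecord object] + [SecureProxy SimpleStore TinyQueue AsyncRecord object] + [SecureProxy]
  take SimpleStore:  [SimpleStore TinyQueue object] + [TinyQueue AbstractRecord object] + [SimpleStore TinyQueue AsyncRecord object]
  take TinyQueue:  [TinyQueue object] + [TinyQueue AbstractRecord object] + [TinyQueue AsyncRecord object]
  take AbstractRecord:  [object] + [AbstractRecord object] + [AsyncRecord object]
  take AsyncRecord:  [object] + [object] + [AsyncRecord object]
  take object:  [object] + [object] + [object]

AsyncProxy, SafeRecord, AbstractStore, AbstractPool, SecureProxy, SimpleStore, TinyQueue, AbstractRecord, AsyncRecord, object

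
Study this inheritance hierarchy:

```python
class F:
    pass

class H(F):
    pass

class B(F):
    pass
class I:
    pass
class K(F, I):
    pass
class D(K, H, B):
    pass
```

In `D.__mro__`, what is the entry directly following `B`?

F

L[D] = D + merge(L[K], L[H], L[B], [K H B])
  take K:  [K F I object] + [H F object] + [B F object] + [K H B]
  take H:  [F I object] + [H F object] + [B F object] + [H B]
  take B:  [F I object] + [F object] + [B F object] + [B]
  take F:  [F I object] + [F object] + [F object]
  take I:  [I object] + [object] + [object]
  take object:  [object] + [object] + [object]
MRO: D K H B F I object
B is at position 3; next is F.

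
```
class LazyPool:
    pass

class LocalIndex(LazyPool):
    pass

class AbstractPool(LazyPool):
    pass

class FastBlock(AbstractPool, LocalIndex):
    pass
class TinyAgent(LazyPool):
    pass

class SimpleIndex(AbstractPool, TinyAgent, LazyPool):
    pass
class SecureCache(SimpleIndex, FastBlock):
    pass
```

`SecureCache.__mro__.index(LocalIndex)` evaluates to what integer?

5

L[SecureCache] = SecureCache + merge(L[SimpleIndex], L[FastBlock], [SimpleIndex FastBlock])
  take SimpleIndex:  [SimpleIndex AbstractPool TinyAgent LazyPool object] + [FastBlock AbstractPool LocalIndex LazyPool object] + [SimpleIndex FastBlock]
  take FastBlock:  [AbstractPool TinyAgent LazyPool object] + [FastBlock AbstractPool LocalIndex LazyPool object] + [FastBlock]
  take AbstractPool:  [AbstractPool TinyAgent LazyPool object] + [AbstractPool LocalIndex LazyPool object]
  take TinyAgent:  [TinyAgent LazyPool object] + [LocalIndex LazyPool object]
  take LocalIndex:  [LazyPool object] + [LocalIndex LazyPool object]
  take LazyPool:  [LazyPool object] + [LazyPool object]
  take object:  [object] + [object]
MRO: SecureCache SimpleIndex FastBlock AbstractPool TinyAgent LocalIndex LazyPool object
LocalIndex sits at index 5.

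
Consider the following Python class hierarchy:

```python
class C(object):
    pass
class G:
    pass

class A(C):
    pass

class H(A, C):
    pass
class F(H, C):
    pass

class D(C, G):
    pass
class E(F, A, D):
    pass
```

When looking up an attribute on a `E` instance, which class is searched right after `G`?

L[E] = E + merge(L[F], L[A], L[D], [F A D])
  take F:  [F H A C object] + [A C object] + [D C G object] + [F A D]
  take H:  [H A C object] + [A C object] + [D C G object] + [A D]
  take A:  [A C object] + [A C object] + [D C G object] + [A D]
  take D:  [C object] + [C object] + [D C G object] + [D]
  take C:  [C object] + [C object] + [C G object]
  take G:  [object] + [object] + [G object]
  take object:  [object] + [object] + [object]
MRO: E F H A D C G object
G is at position 6; next is object.

object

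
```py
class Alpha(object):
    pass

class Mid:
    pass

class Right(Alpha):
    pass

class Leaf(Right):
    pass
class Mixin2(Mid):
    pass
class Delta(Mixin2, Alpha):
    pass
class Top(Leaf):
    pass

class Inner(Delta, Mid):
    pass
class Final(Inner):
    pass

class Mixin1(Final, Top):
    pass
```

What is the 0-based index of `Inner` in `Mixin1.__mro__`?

2

L[Mixin1] = Mixin1 + merge(L[Final], L[Top], [Final Top])
  take Final:  [Final Inner Delta Mixin2 Mid Alpha object] + [Top Leaf Right Alpha object] + [Final Top]
  take Inner:  [Inner Delta Mixin2 Mid Alpha object] + [Top Leaf Right Alpha object] + [Top]
  take Delta:  [Delta Mixin2 Mid Alpha object] + [Top Leaf Right Alpha object] + [Top]
  take Mixin2:  [Mixin2 Mid Alpha object] + [Top Leaf Right Alpha object] + [Top]
  take Mid:  [Mid Alpha object] + [Top Leaf Right Alpha object] + [Top]
  take Top:  [Alpha object] + [Top Leaf Right Alpha object] + [Top]
  take Leaf:  [Alpha object] + [Leaf Right Alpha object]
  take Right:  [Alpha object] + [Right Alpha object]
  take Alpha:  [Alpha object] + [Alpha object]
  take object:  [object] + [object]
MRO: Mixin1 Final Inner Delta Mixin2 Mid Top Leaf Right Alpha object
Inner sits at index 2.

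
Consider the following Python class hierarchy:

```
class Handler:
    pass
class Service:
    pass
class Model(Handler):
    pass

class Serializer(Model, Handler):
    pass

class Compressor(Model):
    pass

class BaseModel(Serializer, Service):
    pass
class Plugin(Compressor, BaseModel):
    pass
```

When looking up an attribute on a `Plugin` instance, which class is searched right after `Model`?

Handler

L[Plugin] = Plugin + merge(L[Compressor], L[BaseModel], [Compressor BaseModel])
  take Compressor:  [Compressor Model Handler object] + [BaseModel Serializer Model Handler Service object] + [Compressor BaseModel]
  take BaseModel:  [Model Handler object] + [BaseModel Serializer Model Handler Service object] + [BaseModel]
  take Serializer:  [Model Handler object] + [Serializer Model Handler Service object]
  take Model:  [Model Handler object] + [Model Handler Service object]
  take Handler:  [Handler object] + [Handler Service object]
  take Service:  [object] + [Service object]
  take object:  [object] + [object]
MRO: Plugin Compressor BaseModel Serializer Model Handler Service object
Model is at position 4; next is Handler.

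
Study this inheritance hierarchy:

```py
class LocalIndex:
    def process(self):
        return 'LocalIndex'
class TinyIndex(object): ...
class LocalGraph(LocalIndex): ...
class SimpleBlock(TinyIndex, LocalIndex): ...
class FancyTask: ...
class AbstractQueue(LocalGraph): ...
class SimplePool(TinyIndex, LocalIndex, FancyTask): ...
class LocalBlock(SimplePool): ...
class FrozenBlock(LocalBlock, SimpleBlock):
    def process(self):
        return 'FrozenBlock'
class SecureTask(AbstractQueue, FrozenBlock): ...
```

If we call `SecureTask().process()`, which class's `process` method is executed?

L[SecureTask] = SecureTask + merge(L[AbstractQueue], L[FrozenBlock], [AbstractQueue FrozenBlock])
  take AbstractQueue:  [AbstractQueue LocalGraph LocalIndex object] + [FrozenBlock LocalBlock SimplePool SimpleBlock TinyIndex LocalIndex FancyTask object] + [AbstractQueue FrozenBlock]
  take LocalGraph:  [LocalGraph LocalIndex object] + [FrozenBlock LocalBlock SimplePool SimpleBlock TinyIndex LocalIndex FancyTask object] + [FrozenBlock]
  take FrozenBlock:  [LocalIndex object] + [FrozenBlock LocalBlock SimplePool SimpleBlock TinyIndex LocalIndex FancyTask object] + [FrozenBlock]
  take LocalBlock:  [LocalIndex object] + [LocalBlock SimplePool SimpleBlock TinyIndex LocalIndex FancyTask object]
  take SimplePool:  [LocalIndex object] + [SimplePool SimpleBlock TinyIndex LocalIndex FancyTask object]
  take SimpleBlock:  [LocalIndex object] + [SimpleBlock TinyIndex LocalIndex FancyTask object]
  take TinyIndex:  [LocalIndex object] + [TinyIndex LocalIndex FancyTask object]
  take LocalIndex:  [LocalIndex object] + [LocalIndex FancyTask object]
  take FancyTask:  [object] + [FancyTask object]
  take object:  [object] + [object]
MRO: SecureTask AbstractQueue LocalGraph FrozenBlock LocalBlock SimplePool SimpleBlock TinyIndex LocalIndex FancyTask object
process is defined in: FrozenBlock, LocalIndex. First along the MRO is FrozenBlock.

FrozenBlock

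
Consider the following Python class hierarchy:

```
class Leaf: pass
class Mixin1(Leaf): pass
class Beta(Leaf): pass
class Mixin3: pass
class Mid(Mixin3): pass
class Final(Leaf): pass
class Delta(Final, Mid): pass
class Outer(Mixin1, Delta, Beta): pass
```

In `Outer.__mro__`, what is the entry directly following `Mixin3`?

object

L[Outer] = Outer + merge(L[Mixin1], L[Delta], L[Beta], [Mixin1 Delta Beta])
  take Mixin1:  [Mixin1 Leaf object] + [Delta Final Leaf Mid Mixin3 object] + [Beta Leaf object] + [Mixin1 Delta Beta]
  take Delta:  [Leaf object] + [Delta Final Leaf Mid Mixin3 object] + [Beta Leaf object] + [Delta Beta]
  take Final:  [Leaf object] + [Final Leaf Mid Mixin3 object] + [Beta Leaf object] + [Beta]
  take Beta:  [Leaf object] + [Leaf Mid Mixin3 object] + [Beta Leaf object] + [Beta]
  take Leaf:  [Leaf object] + [Leaf Mid Mixin3 object] + [Leaf object]
  take Mid:  [object] + [Mid Mixin3 object] + [object]
  take Mixin3:  [object] + [Mixin3 object] + [object]
  take object:  [object] + [object] + [object]
MRO: Outer Mixin1 Delta Final Beta Leaf Mid Mixin3 object
Mixin3 is at position 7; next is object.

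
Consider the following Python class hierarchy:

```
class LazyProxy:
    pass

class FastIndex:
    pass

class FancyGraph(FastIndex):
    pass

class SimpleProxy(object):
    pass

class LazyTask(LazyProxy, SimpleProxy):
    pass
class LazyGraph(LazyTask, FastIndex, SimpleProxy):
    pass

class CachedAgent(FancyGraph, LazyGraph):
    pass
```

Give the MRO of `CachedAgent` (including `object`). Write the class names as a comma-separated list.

CachedAgent, FancyGraph, LazyGraph, LazyTask, LazyProxy, FastIndex, SimpleProxy, object

L[CachedAgent] = CachedAgent + merge(L[FancyGraph], L[LazyGraph], [FancyGraph LazyGraph])
  take FancyGraph:  [FancyGraph FastIndex object] + [LazyGraph LazyTask LazyProxy FastIndex SimpleProxy object] + [FancyGraph LazyGraph]
  take LazyGraph:  [FastIndex object] + [LazyGraph LazyTask LazyProxy FastIndex SimpleProxy object] + [LazyGraph]
  take LazyTask:  [FastIndex object] + [LazyTask LazyProxy FastIndex SimpleProxy object]
  take LazyProxy:  [FastIndex object] + [LazyProxy FastIndex SimpleProxy object]
  take FastIndex:  [FastIndex object] + [FastIndex SimpleProxy object]
  take SimpleProxy:  [object] + [SimpleProxy object]
  take object:  [object] + [object]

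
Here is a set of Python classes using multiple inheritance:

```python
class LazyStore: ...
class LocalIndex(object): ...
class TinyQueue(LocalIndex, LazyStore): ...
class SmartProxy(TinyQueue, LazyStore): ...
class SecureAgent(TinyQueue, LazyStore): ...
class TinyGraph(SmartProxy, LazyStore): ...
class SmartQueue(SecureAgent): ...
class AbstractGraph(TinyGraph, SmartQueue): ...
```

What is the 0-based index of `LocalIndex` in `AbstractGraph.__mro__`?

L[AbstractGraph] = AbstractGraph + merge(L[TinyGraph], L[SmartQueue], [TinyGraph SmartQueue])
  take TinyGraph:  [TinyGraph SmartProxy TinyQueue LocalIndex LazyStore object] + [SmartQueue SecureAgent TinyQueue LocalIndex LazyStore object] + [TinyGraph SmartQueue]
  take SmartProxy:  [SmartProxy TinyQueue LocalIndex LazyStore object] + [SmartQueue SecureAgent TinyQueue LocalIndex LazyStore object] + [SmartQueue]
  take SmartQueue:  [TinyQueue LocalIndex LazyStore object] + [SmartQueue SecureAgent TinyQueue LocalIndex LazyStore object] + [SmartQueue]
  take SecureAgent:  [TinyQueue LocalIndex LazyStore object] + [SecureAgent TinyQueue LocalIndex LazyStore object]
  take TinyQueue:  [TinyQueue LocalIndex LazyStore object] + [TinyQueue LocalIndex LazyStore object]
  take LocalIndex:  [LocalIndex LazyStore object] + [LocalIndex LazyStore object]
  take LazyStore:  [LazyStore object] + [LazyStore object]
  take object:  [object] + [object]
MRO: AbstractGraph TinyGraph SmartProxy SmartQueue SecureAgent TinyQueue LocalIndex LazyStore object
LocalIndex sits at index 6.

6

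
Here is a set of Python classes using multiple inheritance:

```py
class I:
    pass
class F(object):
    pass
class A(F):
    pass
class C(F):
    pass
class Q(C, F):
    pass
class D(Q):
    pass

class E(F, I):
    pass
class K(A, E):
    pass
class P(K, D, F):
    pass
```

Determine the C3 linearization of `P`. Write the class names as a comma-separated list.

L[P] = P + merge(L[K], L[D], L[F], [K D F])
  take K:  [K A E F I object] + [D Q C F object] + [F object] + [K D F]
  take A:  [A E F I object] + [D Q C F object] + [F object] + [D F]
  take E:  [E F I object] + [D Q C F object] + [F object] + [D F]
  take D:  [F I object] + [D Q C F object] + [F object] + [D F]
  take Q:  [F I object] + [Q C F object] + [F object] + [F]
  take C:  [F I object] + [C F object] + [F object] + [F]
  take F:  [F I object] + [F object] + [F object] + [F]
  take I:  [I object] + [object] + [object]
  take object:  [object] + [object] + [object]

P, K, A, E, D, Q, C, F, I, object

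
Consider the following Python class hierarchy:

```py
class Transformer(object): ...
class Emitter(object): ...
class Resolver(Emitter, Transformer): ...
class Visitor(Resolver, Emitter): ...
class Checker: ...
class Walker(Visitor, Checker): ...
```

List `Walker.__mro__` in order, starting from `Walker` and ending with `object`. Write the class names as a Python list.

[Walker, Visitor, Resolver, Emitter, Transformer, Checker, object]

L[Walker] = Walker + merge(L[Visitor], L[Checker], [Visitor Checker])
  take Visitor:  [Visitor Resolver Emitter Transformer object] + [Checker object] + [Visitor Checker]
  take Resolver:  [Resolver Emitter Transformer object] + [Checker object] + [Checker]
  take Emitter:  [Emitter Transformer object] + [Checker object] + [Checker]
  take Transformer:  [Transformer object] + [Checker object] + [Checker]
  take Checker:  [object] + [Checker object] + [Checker]
  take object:  [object] + [object]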